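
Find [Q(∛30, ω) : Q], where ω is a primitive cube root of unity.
[Q(∛30, ω) : Q] = 6

[Q(∛30):Q] = 3 (min poly x^3 - 30, irreducible since 30 is not a perfect cube). [Q(ω):Q] = 2 (min poly x^2 + x + 1). Since Q(∛30) ⊂ R and ω ∉ R, we have ω ∉ Q(∛30), so x^2 + x + 1 remains irreducible over Q(∛30) and [Q(∛30, ω) : Q(∛30)] = 2. By the tower law, [Q(∛30, ω) : Q] = 3 · 2 = 6. (In fact Q(∛30, ω) is the splitting field of x^3 - 30 over Q.)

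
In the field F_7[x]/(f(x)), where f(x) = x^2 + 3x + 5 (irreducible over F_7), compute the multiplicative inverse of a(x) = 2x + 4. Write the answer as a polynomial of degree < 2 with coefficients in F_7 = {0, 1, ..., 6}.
a(x)^(-1) ≡ x + 1 (mod f(x))

Since f is irreducible over F_7, F_7[x]/(f) is a field and a(x) ≠ 0 has an inverse. Apply the extended Euclidean algorithm to f(x) and a(x) in F_7[x]: f(x) = (4x + 4)·a(x) + (3). The last nonzero remainder is the constant 3 = gcd(f, a) in F_7. Back-substituting through the division chain expresses 3 = s(x)·a(x) + t(x)·f(x) with s(x) ≡ 3x + 3 (mod f), so (3x + 3)·a(x) ≡ 3 (mod f). Multiplying by 3^(-1) ≡ 5 in F_7 gives a(x)^(-1) ≡ 5·(3x + 3) ≡ x + 1 (mod f). Check: (2x + 4)·(x + 1) = 2x^2 + 6x + 4 ≡ 1 (mod x^2 + 3x + 5).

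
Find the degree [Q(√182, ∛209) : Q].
[Q(√182, ∛209) : Q] = 6

Let L = Q(√182, ∛209). Since Q(√182) ⊂ L and [Q(√182):Q] = 2, the tower law gives 2 | [L:Q]. Likewise Q(∛209) ⊂ L with [Q(∛209):Q] = 3 (because 209 is not a perfect cube), so 3 | [L:Q]. As gcd(2,3) = 1, [L:Q] is divisible by 6. Conversely L is generated over Q by √182 and ∛209, so [L:Q] ≤ 2·3 = 6. Therefore [Q(√182, ∛209) : Q] = 6.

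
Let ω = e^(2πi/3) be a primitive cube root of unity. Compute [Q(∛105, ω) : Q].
[Q(∛105, ω) : Q] = 6

[Q(∛105):Q] = 3 (min poly x^3 - 105, irreducible since 105 is not a perfect cube). [Q(ω):Q] = 2 (min poly x^2 + x + 1). Since Q(∛105) ⊂ R and ω ∉ R, we have ω ∉ Q(∛105), so x^2 + x + 1 remains irreducible over Q(∛105) and [Q(∛105, ω) : Q(∛105)] = 2. By the tower law, [Q(∛105, ω) : Q] = 3 · 2 = 6. (In fact Q(∛105, ω) is the splitting field of x^3 - 105 over Q.)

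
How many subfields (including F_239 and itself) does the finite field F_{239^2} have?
F_{239^2} has 2 subfields

The subfields of F_{p^n} are exactly the fields F_{p^d} for d | n (each is the fixed field of the unique index-d subgroup of Gal(F_{p^n}/F_p) ≅ Z/nZ). The divisors of n = 2 are {1, 2}, giving 2 subfields: F_{239^1}, F_{239^2}.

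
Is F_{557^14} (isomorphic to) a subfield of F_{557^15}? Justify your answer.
No: F_{557^14} is not a subfield of F_{557^15}

F_{p^m} embeds in F_{p^n} iff m | n. Here 14 ∤ 15 (since 15 = 1·14 + 1 with remainder 1 ≠ 0), so F_{557^14} is not a subfield of F_{557^15}. Equivalently: if it were, the tower law would give 14 = [F_{557^14}:F_557] dividing [F_{557^15}:F_557] = 15, contradiction.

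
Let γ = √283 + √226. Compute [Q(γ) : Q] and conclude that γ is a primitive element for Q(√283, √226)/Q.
[Q(γ) : Q] = 4 (equivalently, Q(γ) = Q(√283, √226))

Obviously Q(γ) ⊆ Q(√283, √226), and [Q(√283, √226):Q] = 4 (since 283, 226 are distinct squarefree integers > 1 with 63958 not a perfect square). To show equality we compute the minimal polynomial of γ. From γ = √283 + √226: γ^2 = 283 + 2√(63958) + 226 = 509 + 2√(63958), so γ^2 - 509 = 2√(63958); squaring, (γ^2 - 509)^2 = 4·63958, i.e. γ^4 - 1018γ^2 + 259081 - 255832 = 0, i.e. γ^4 - 1018γ^2 + 3249 = 0. So γ is a root of x^4 - 1018x^2 + 3249. This polynomial is irreducible over Q: it has no rational root (each ±√283 ± √226 is irrational), and any factorization into two quadratics over Q would force √(63958) ∈ Q (pairing opposite roots) or √283, √226 ∈ Q (other pairings), all impossible. Hence [Q(γ):Q] = 4 = [Q(√283, √226):Q], so Q(γ) = Q(√283, √226).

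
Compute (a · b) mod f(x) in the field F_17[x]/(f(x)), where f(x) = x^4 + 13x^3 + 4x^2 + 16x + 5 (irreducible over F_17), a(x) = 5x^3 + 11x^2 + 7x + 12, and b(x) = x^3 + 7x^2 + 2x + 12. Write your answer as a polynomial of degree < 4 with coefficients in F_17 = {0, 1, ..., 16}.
a · b ≡ 12x^3 + 7x^2 + 14x + 1 (mod f(x))

Multiply in F_17[x]: a(x)·b(x) = (5x^3 + 11x^2 + 7x + 12)·(x^3 + 7x^2 + 2x + 12) = 5x^6 + 12x^5 + 9x^4 + 7x^3 + 9x^2 + 6x + 8. This has degree ≥ 4, so divide by f(x) over F_17: 5x^6 + 12x^5 + 9x^4 + 7x^3 + 9x^2 + 6x + 8 = (5x^2 + 15x + 15)·(x^4 + 13x^3 + 4x^2 + 16x + 5) + (12x^3 + 7x^2 + 14x + 1). Hence a·b ≡ 12x^3 + 7x^2 + 14x + 1 (mod f). (F_17[x]/(f) is a field with 17^4 = 83521 elements since f is irreducible of degree 4.)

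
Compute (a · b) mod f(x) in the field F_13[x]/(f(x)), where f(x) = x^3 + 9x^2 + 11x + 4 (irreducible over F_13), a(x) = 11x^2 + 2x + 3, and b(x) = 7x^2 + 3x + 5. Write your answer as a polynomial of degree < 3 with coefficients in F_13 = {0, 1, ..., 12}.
a · b ≡ 5x^2 + 5x + 12 (mod f(x))

Multiply in F_13[x]: a(x)·b(x) = (11x^2 + 2x + 3)·(7x^2 + 3x + 5) = 12x^4 + 8x^3 + 4x^2 + 6x + 2. This has degree ≥ 3, so divide by f(x) over F_13: 12x^4 + 8x^3 + 4x^2 + 6x + 2 = (12x + 4)·(x^3 + 9x^2 + 11x + 4) + (5x^2 + 5x + 12). Hence a·b ≡ 5x^2 + 5x + 12 (mod f). (F_13[x]/(f) is a field with 13^3 = 2197 elements since f is irreducible of degree 3.)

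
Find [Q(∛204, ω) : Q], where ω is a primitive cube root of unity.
[Q(∛204, ω) : Q] = 6

[Q(∛204):Q] = 3 (min poly x^3 - 204, irreducible since 204 is not a perfect cube). [Q(ω):Q] = 2 (min poly x^2 + x + 1). Since Q(∛204) ⊂ R and ω ∉ R, we have ω ∉ Q(∛204), so x^2 + x + 1 remains irreducible over Q(∛204) and [Q(∛204, ω) : Q(∛204)] = 2. By the tower law, [Q(∛204, ω) : Q] = 3 · 2 = 6. (In fact Q(∛204, ω) is the splitting field of x^3 - 204 over Q.)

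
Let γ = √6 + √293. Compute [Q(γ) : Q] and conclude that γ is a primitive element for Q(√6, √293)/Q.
[Q(γ) : Q] = 4 (equivalently, Q(γ) = Q(√6, √293))

Obviously Q(γ) ⊆ Q(√6, √293), and [Q(√6, √293):Q] = 4 (since 6, 293 are distinct squarefree integers > 1 with 1758 not a perfect square). To show equality we compute the minimal polynomial of γ. From γ = √6 + √293: γ^2 = 6 + 2√(1758) + 293 = 299 + 2√(1758), so γ^2 - 299 = 2√(1758); squaring, (γ^2 - 299)^2 = 4·1758, i.e. γ^4 - 598γ^2 + 89401 - 7032 = 0, i.e. γ^4 - 598γ^2 + 82369 = 0. So γ is a root of x^4 - 598x^2 + 82369. This polynomial is irreducible over Q: it has no rational root (each ±√6 ± √293 is irrational), and any factorization into two quadratics over Q would force √(1758) ∈ Q (pairing opposite roots) or √6, √293 ∈ Q (other pairings), all impossible. Hence [Q(γ):Q] = 4 = [Q(√6, √293):Q], so Q(γ) = Q(√6, √293).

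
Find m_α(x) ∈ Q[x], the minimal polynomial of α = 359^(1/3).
m_α(x) = x^3 - 359

α satisfies α^3 = 359, so x^3 - 359 annihilates α. By the rational root test, a rational root p/q (in lowest terms) of x^3 - 359 would satisfy p^3 = 359 q^3, forcing q = 1 and p^3 = 359; but 359 is not a perfect cube, contradiction. A monic cubic over Q with no rational root is irreducible (any nontrivial factorization would include a linear factor). Hence x^3 - 359 is the minimal polynomial of α, and in particular [Q(α):Q] = 3.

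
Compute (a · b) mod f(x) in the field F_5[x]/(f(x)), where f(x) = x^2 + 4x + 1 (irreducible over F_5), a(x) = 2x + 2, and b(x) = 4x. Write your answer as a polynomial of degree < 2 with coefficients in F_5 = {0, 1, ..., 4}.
a · b ≡ x + 2 (mod f(x))

Multiply in F_5[x]: a(x)·b(x) = (2x + 2)·(4x) = 3x^2 + 3x. This has degree ≥ 2, so divide by f(x) over F_5: 3x^2 + 3x = (3)·(x^2 + 4x + 1) + (x + 2). Hence a·b ≡ x + 2 (mod f). (F_5[x]/(f) is a field with 5^2 = 25 elements since f is irreducible of degree 2.)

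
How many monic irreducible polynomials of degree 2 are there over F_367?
There are 67161 monic irreducible polynomials of degree 2 over F_367

Each element of F_{367^2} that lies in no proper subfield is a root of exactly one monic irreducible of degree 2 over F_367, and each such polynomial has 2 distinct roots in F_{367^2}. By Möbius inversion the count is N_367(2) = (1/2) Σ_{d|2} μ(2/d) · 367^d = (1/2)(μ(2)·367^1 + μ(1)·367^2) = 134322/2 = 67161.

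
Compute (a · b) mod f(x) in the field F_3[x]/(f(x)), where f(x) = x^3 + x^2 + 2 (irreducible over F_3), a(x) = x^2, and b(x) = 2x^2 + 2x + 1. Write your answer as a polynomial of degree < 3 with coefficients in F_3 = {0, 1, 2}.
a · b ≡ x^2 + 2x (mod f(x))

Multiply in F_3[x]: a(x)·b(x) = (x^2)·(2x^2 + 2x + 1) = 2x^4 + 2x^3 + x^2. This has degree ≥ 3, so divide by f(x) over F_3: 2x^4 + 2x^3 + x^2 = (2x)·(x^3 + x^2 + 2) + (x^2 + 2x). Hence a·b ≡ x^2 + 2x (mod f). (F_3[x]/(f) is a field with 3^3 = 27 elements since f is irreducible of degree 3.)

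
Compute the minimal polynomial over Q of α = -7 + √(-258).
m_α(x) = x^2 + 14x + 307

From α + 7 = √(-258), squaring gives (α + 7)^2 = -258, i.e. α^2 + 14α + 49 = -258, so α^2 + 14α + 307 = 0. The discriminant of x^2 + 14x + 307 is (14)^2 - 4·(307) = 196 - 1228 = -1032, and 4·(-258) is not a perfect square in Q since -258 is squarefree and ≠ 1. Hence x^2 + 14x + 307 is irreducible over Q and is the minimal polynomial of α.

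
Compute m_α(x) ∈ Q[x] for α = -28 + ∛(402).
m_α(x) = x^3 + 84x^2 + 2352x + 21550

Set β = α + 28 = ∛(402), so β^3 = 402. Then (α + 28)^3 - 402 = 0, i.e. α is a root of g(x) = (x + 28)^3 - 402 = x^3 + 84x^2 + 2352x + 21550. Since g(x) = h(x + 28) where h(x) = x^3 - 402, and h is irreducible over Q (because 402 is not a perfect cube, so h has no rational root, and a monic cubic with no rational root is irreducible), g is also irreducible (irreducibility is preserved under the substitution x → x + 28). Hence m_α(x) = x^3 + 84x^2 + 2352x + 21550.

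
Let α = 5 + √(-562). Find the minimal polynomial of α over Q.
m_α(x) = x^2 - 10x + 587

From α - 5 = √(-562), squaring gives (α - 5)^2 = -562, i.e. α^2 - 10α + 25 = -562, so α^2 - 10α + 587 = 0. The discriminant of x^2 - 10x + 587 is (-10)^2 - 4·(587) = 100 - 2348 = -2248, and 4·(-562) is not a perfect square in Q since -562 is squarefree and ≠ 1. Hence x^2 - 10x + 587 is irreducible over Q and is the minimal polynomial of α.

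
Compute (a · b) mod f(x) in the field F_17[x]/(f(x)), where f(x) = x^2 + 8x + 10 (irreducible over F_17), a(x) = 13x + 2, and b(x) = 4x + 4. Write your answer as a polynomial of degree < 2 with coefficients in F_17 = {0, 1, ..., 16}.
a · b ≡ x + 15 (mod f(x))

Multiply in F_17[x]: a(x)·b(x) = (13x + 2)·(4x + 4) = x^2 + 9x + 8. This has degree ≥ 2, so divide by f(x) over F_17: x^2 + 9x + 8 = (1)·(x^2 + 8x + 10) + (x + 15). Hence a·b ≡ x + 15 (mod f). (F_17[x]/(f) is a field with 17^2 = 289 elements since f is irreducible of degree 2.)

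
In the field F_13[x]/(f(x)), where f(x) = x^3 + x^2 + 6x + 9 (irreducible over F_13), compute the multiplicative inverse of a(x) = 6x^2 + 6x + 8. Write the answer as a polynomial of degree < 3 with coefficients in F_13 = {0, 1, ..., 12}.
a(x)^(-1) ≡ 2x^2 + 5 (mod f(x))

Since f is irreducible over F_13, F_13[x]/(f) is a field and a(x) ≠ 0 has an inverse. Apply the extended Euclidean algorithm to f(x) and a(x) in F_13[x]: f(x) = (11x)·a(x) + (9x + 9);  a(x) = (5x)·(9x + 9) + (8). The last nonzero remainder is the constant 8 = gcd(f, a) in F_13. Back-substituting through the division chain expresses 8 = s(x)·a(x) + t(x)·f(x) with s(x) ≡ 3x^2 + 1 (mod f), so (3x^2 + 1)·a(x) ≡ 8 (mod f). Multiplying by 8^(-1) ≡ 5 in F_13 gives a(x)^(-1) ≡ 5·(3x^2 + 1) ≡ 2x^2 + 5 (mod f). Check: (6x^2 + 6x + 8)·(2x^2 + 5) = 12x^4 + 12x^3 + 7x^2 + 4x + 1 ≡ 1 (mod x^3 + x^2 + 6x + 9).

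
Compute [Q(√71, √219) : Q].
[Q(√71, √219) : Q] = 4

[Q(√71):Q] = 2 (min poly x^2 - 71, irreducible since 71 is squarefree > 1). For the top step, suppose √219 ∈ Q(√71), say √219 = c + d√71 with c, d ∈ Q. Squaring: 219 = c^2 + 71d^2 + 2cd√71. Since √71 ∉ Q this forces 2cd = 0. If d = 0 then √219 = c ∈ Q, contradicting 219 squarefree > 1. If c = 0 then 219 = 71d^2, so 71·219 = (71d)^2 is a perfect square in Q — but 71·219 = 15549 is not a perfect square (since 71 and 219 are distinct squarefree integers). Contradiction. Hence √219 ∉ Q(√71), so x^2 - 219 stays irreducible over Q(√71) and [Q(√71, √219) : Q(√71)] = 2. By the tower law, [Q(√71, √219) : Q] = 2 · 2 = 4.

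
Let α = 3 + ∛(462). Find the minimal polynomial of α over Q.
m_α(x) = x^3 - 9x^2 + 27x - 489

Set β = α - 3 = ∛(462), so β^3 = 462. Then (α - 3)^3 - 462 = 0, i.e. α is a root of g(x) = (x - 3)^3 - 462 = x^3 - 9x^2 + 27x - 489. Since g(x) = h(x - 3) where h(x) = x^3 - 462, and h is irreducible over Q (because 462 is not a perfect cube, so h has no rational root, and a monic cubic with no rational root is irreducible), g is also irreducible (irreducibility is preserved under the substitution x → x - 3). Hence m_α(x) = x^3 - 9x^2 + 27x - 489.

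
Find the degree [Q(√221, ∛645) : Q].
[Q(√221, ∛645) : Q] = 6

Let L = Q(√221, ∛645). Since Q(√221) ⊂ L and [Q(√221):Q] = 2, the tower law gives 2 | [L:Q]. Likewise Q(∛645) ⊂ L with [Q(∛645):Q] = 3 (because 645 is not a perfect cube), so 3 | [L:Q]. As gcd(2,3) = 1, [L:Q] is divisible by 6. Conversely L is generated over Q by √221 and ∛645, so [L:Q] ≤ 2·3 = 6. Therefore [Q(√221, ∛645) : Q] = 6.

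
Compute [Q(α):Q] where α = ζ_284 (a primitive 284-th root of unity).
[Q(α):Q] = 140

The minimal polynomial of ζ_284 over Q is the 284-th cyclotomic polynomial Φ_284(x), which is irreducible over Q and has degree φ(284) = 140. Hence [Q(α):Q] = φ(284) = 140.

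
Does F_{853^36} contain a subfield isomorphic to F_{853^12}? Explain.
Yes: F_{853^12} is a subfield of F_{853^36}

F_{p^m} embeds in F_{p^n} iff m | n (since F_{p^n} is the splitting field of x^(p^n) - x, and F_{p^m} ⊂ F_{p^n} forces p^n to be a power of p^m, i.e. m | n; conversely if m | n then every root of x^(p^m) - x is a root of x^(p^n) - x). Here 12 | 36 (since 36 = 3·12), so F_{853^12} is a subfield of F_{853^36}, and [F_{853^36} : F_{853^12}] = 36/12 = 3.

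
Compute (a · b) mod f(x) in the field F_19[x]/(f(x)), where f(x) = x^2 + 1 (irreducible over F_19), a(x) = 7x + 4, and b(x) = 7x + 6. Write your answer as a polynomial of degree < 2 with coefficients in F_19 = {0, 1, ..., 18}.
a · b ≡ 13x + 13 (mod f(x))

Multiply in F_19[x]: a(x)·b(x) = (7x + 4)·(7x + 6) = 11x^2 + 13x + 5. This has degree ≥ 2, so divide by f(x) over F_19: 11x^2 + 13x + 5 = (11)·(x^2 + 1) + (13x + 13). Hence a·b ≡ 13x + 13 (mod f). (F_19[x]/(f) is a field with 19^2 = 361 elements since f is irreducible of degree 2.)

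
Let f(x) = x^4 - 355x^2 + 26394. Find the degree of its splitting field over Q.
[K : Q] = 4

Solving the quadratic in x^2: x^2 = (355 ± √(355^2 - 4·26394))/2 = (355 ± √20449)/2 = (355 ± 143)/2, giving x^2 = 106 or x^2 = 249. So f(x) = (x^2 - 106)(x^2 - 249) and the roots of f are ±√106, ±√249. Hence the splitting field is K = Q(√106, √249). Since 106 and 249 are distinct squarefree integers > 1, their product 26394 is not a perfect square, so √249 ∉ Q(√106). By the tower law [K:Q] = [Q(√106,√249):Q(√106)] · [Q(√106):Q] = 2 · 2 = 4.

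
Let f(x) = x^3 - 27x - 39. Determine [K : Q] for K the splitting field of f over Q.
[K : Q] = 6

By the rational root test, any rational root of the monic integer polynomial f(x) = x^3 - 27x - 39 must be an integer dividing the constant term -39, i.e. one of ±{1, 3, 13, 39}. Evaluating: f(1) = -65, f(-1) = -13, f(3) = -93, f(-3) = 15, f(13) = 1807, f(-13) = -1885, f(39) = 58227, f(-39) = -58305; none is 0, so f has no rational root and is therefore irreducible over Q (a cubic with no linear factor over a field is irreducible). For an irreducible cubic, the Galois group is A_3 or S_3 according as the discriminant disc(f) = -4a^3 - 27b^2 = -4·(-27)^3 - 27·(-39)^2 = 37665 is or is not a square in Q. Here disc(f) = 37665 is not a perfect square in Q, so the Galois group of f over Q is not contained in A_3 and must be all of S_3. The splitting field has degree |S_3| = 6 over Q, so [K : Q] = 6.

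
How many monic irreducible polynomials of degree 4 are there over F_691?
There are 56996906970 monic irreducible polynomials of degree 4 over F_691

Each element of F_{691^4} that lies in no proper subfield is a root of exactly one monic irreducible of degree 4 over F_691, and each such polynomial has 4 distinct roots in F_{691^4}. By Möbius inversion the count is N_691(4) = (1/4) Σ_{d|4} μ(4/d) · 691^d = (1/4)(μ(4)·691^1 + μ(2)·691^2 + μ(1)·691^4) = 227987627880/4 = 56996906970.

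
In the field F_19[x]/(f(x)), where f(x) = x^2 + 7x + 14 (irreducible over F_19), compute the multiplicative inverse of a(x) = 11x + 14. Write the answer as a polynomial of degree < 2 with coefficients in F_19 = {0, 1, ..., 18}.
a(x)^(-1) ≡ 6x + 5 (mod f(x))

Since f is irreducible over F_19, F_19[x]/(f) is a field and a(x) ≠ 0 has an inverse. Apply the extended Euclidean algorithm to f(x) and a(x) in F_19[x]: f(x) = (7x + 9)·a(x) + (2). The last nonzero remainder is the constant 2 = gcd(f, a) in F_19. Back-substituting through the division chain expresses 2 = s(x)·a(x) + t(x)·f(x) with s(x) ≡ 12x + 10 (mod f), so (12x + 10)·a(x) ≡ 2 (mod f). Multiplying by 2^(-1) ≡ 10 in F_19 gives a(x)^(-1) ≡ 10·(12x + 10) ≡ 6x + 5 (mod f). Check: (11x + 14)·(6x + 5) = 9x^2 + 6x + 13 ≡ 1 (mod x^2 + 7x + 14).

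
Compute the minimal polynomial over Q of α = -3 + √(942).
m_α(x) = x^2 + 6x - 933

From α + 3 = √(942), squaring gives (α + 3)^2 = 942, i.e. α^2 + 6α + 9 = 942, so α^2 + 6α - 933 = 0. The discriminant of x^2 + 6x - 933 is (6)^2 - 4·(-933) = 36 + 3732 = 3768, and 4·(942) is not a perfect square in Q since 942 is squarefree and ≠ 1. Hence x^2 + 6x - 933 is irreducible over Q and is the minimal polynomial of α.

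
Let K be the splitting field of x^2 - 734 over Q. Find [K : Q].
[K : Q] = 2

f(x) = x^2 - 734 factors as (x - √734)(x + √734). The splitting field is K = Q(√734). Since 734 is squarefree and > 1, it is not a perfect square, so x^2 - 734 is irreducible over Q and [Q(√734) : Q] = 2. Hence [K : Q] = 2.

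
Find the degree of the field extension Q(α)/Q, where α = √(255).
[Q(α):Q] = 2

[Q(α):Q] equals the degree of the minimal polynomial of α. Here α^2 = 255 and x^2 - 255 is irreducible (d = 255 is squarefree, ≠ 1, hence not a square), so deg(m_α) = 2. Thus [Q(α):Q] = 2.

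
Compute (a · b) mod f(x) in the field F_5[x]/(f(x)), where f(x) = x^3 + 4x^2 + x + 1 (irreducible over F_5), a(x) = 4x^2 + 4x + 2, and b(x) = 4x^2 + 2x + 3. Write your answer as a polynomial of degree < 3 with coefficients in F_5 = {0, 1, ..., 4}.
a · b ≡ 2x^2 + 1 (mod f(x))

Multiply in F_5[x]: a(x)·b(x) = (4x^2 + 4x + 2)·(4x^2 + 2x + 3) = x^4 + 4x^3 + 3x^2 + x + 1. This has degree ≥ 3, so divide by f(x) over F_5: x^4 + 4x^3 + 3x^2 + x + 1 = (x)·(x^3 + 4x^2 + x + 1) + (2x^2 + 1). Hence a·b ≡ 2x^2 + 1 (mod f). (F_5[x]/(f) is a field with 5^3 = 125 elements since f is irreducible of degree 3.)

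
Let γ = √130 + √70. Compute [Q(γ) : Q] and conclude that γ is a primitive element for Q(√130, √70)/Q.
[Q(γ) : Q] = 4 (equivalently, Q(γ) = Q(√130, √70))

Obviously Q(γ) ⊆ Q(√130, √70), and [Q(√130, √70):Q] = 4 (since 130, 70 are distinct squarefree integers > 1 with 9100 not a perfect square). To show equality we compute the minimal polynomial of γ. From γ = √130 + √70: γ^2 = 130 + 2√(9100) + 70 = 200 + 2√(9100), so γ^2 - 200 = 2√(9100); squaring, (γ^2 - 200)^2 = 4·9100, i.e. γ^4 - 400γ^2 + 40000 - 36400 = 0, i.e. γ^4 - 400γ^2 + 3600 = 0. So γ is a root of x^4 - 400x^2 + 3600. This polynomial is irreducible over Q: it has no rational root (each ±√130 ± √70 is irrational), and any factorization into two quadratics over Q would force √(9100) ∈ Q (pairing opposite roots) or √130, √70 ∈ Q (other pairings), all impossible. Hence [Q(γ):Q] = 4 = [Q(√130, √70):Q], so Q(γ) = Q(√130, √70).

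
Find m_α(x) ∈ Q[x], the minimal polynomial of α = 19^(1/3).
m_α(x) = x^3 - 19

α satisfies α^3 = 19, so x^3 - 19 annihilates α. By the rational root test, a rational root p/q (in lowest terms) of x^3 - 19 would satisfy p^3 = 19 q^3, forcing q = 1 and p^3 = 19; but 19 is not a perfect cube, contradiction. A monic cubic over Q with no rational root is irreducible (any nontrivial factorization would include a linear factor). Hence x^3 - 19 is the minimal polynomial of α, and in particular [Q(α):Q] = 3.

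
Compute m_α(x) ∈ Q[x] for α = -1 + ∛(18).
m_α(x) = x^3 + 3x^2 + 3x - 17

Set β = α + 1 = ∛(18), so β^3 = 18. Then (α + 1)^3 - 18 = 0, i.e. α is a root of g(x) = (x + 1)^3 - 18 = x^3 + 3x^2 + 3x - 17. Since g(x) = h(x + 1) where h(x) = x^3 - 18, and h is irreducible over Q (because 18 is not a perfect cube, so h has no rational root, and a monic cubic with no rational root is irreducible), g is also irreducible (irreducibility is preserved under the substitution x → x + 1). Hence m_α(x) = x^3 + 3x^2 + 3x - 17.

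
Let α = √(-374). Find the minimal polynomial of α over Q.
m_α(x) = x^2 + 374

α satisfies α^2 + 374 = 0, so x^2 + 374 annihilates α. Since d = -374 is squarefree and ≠ 1, it is not a perfect square in Q, so x^2 + 374 has no rational root and is therefore irreducible over Q (a degree-2 polynomial over a field is irreducible iff it has no root). Hence m_α(x) = x^2 + 374.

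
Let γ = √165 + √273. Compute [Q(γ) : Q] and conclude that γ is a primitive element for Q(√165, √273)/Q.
[Q(γ) : Q] = 4 (equivalently, Q(γ) = Q(√165, √273))

Obviously Q(γ) ⊆ Q(√165, √273), and [Q(√165, √273):Q] = 4 (since 165, 273 are distinct squarefree integers > 1 with 45045 not a perfect square). To show equality we compute the minimal polynomial of γ. From γ = √165 + √273: γ^2 = 165 + 2√(45045) + 273 = 438 + 2√(45045), so γ^2 - 438 = 2√(45045); squaring, (γ^2 - 438)^2 = 4·45045, i.e. γ^4 - 876γ^2 + 191844 - 180180 = 0, i.e. γ^4 - 876γ^2 + 11664 = 0. So γ is a root of x^4 - 876x^2 + 11664. This polynomial is irreducible over Q: it has no rational root (each ±√165 ± √273 is irrational), and any factorization into two quadratics over Q would force √(45045) ∈ Q (pairing opposite roots) or √165, √273 ∈ Q (other pairings), all impossible. Hence [Q(γ):Q] = 4 = [Q(√165, √273):Q], so Q(γ) = Q(√165, √273).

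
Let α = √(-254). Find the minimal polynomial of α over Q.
m_α(x) = x^2 + 254

α satisfies α^2 + 254 = 0, so x^2 + 254 annihilates α. Since d = -254 is squarefree and ≠ 1, it is not a perfect square in Q, so x^2 + 254 has no rational root and is therefore irreducible over Q (a degree-2 polynomial over a field is irreducible iff it has no root). Hence m_α(x) = x^2 + 254.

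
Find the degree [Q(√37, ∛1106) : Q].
[Q(√37, ∛1106) : Q] = 6

Let L = Q(√37, ∛1106). Since Q(√37) ⊂ L and [Q(√37):Q] = 2, the tower law gives 2 | [L:Q]. Likewise Q(∛1106) ⊂ L with [Q(∛1106):Q] = 3 (because 1106 is not a perfect cube), so 3 | [L:Q]. As gcd(2,3) = 1, [L:Q] is divisible by 6. Conversely L is generated over Q by √37 and ∛1106, so [L:Q] ≤ 2·3 = 6. Therefore [Q(√37, ∛1106) : Q] = 6.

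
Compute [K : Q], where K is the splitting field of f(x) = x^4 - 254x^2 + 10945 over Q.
[K : Q] = 4

Solving the quadratic in x^2: x^2 = (254 ± √(254^2 - 4·10945))/2 = (254 ± √20736)/2 = (254 ± 144)/2, giving x^2 = 199 or x^2 = 55. So f(x) = (x^2 - 199)(x^2 - 55) and the roots of f are ±√199, ±√55. Hence the splitting field is K = Q(√199, √55). Since 199 and 55 are distinct squarefree integers > 1, their product 10945 is not a perfect square, so √55 ∉ Q(√199). By the tower law [K:Q] = [Q(√199,√55):Q(√199)] · [Q(√199):Q] = 2 · 2 = 4.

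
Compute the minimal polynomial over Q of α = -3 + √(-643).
m_α(x) = x^2 + 6x + 652

From α + 3 = √(-643), squaring gives (α + 3)^2 = -643, i.e. α^2 + 6α + 9 = -643, so α^2 + 6α + 652 = 0. The discriminant of x^2 + 6x + 652 is (6)^2 - 4·(652) = 36 - 2608 = -2572, and 4·(-643) is not a perfect square in Q since -643 is squarefree and ≠ 1. Hence x^2 + 6x + 652 is irreducible over Q and is the minimal polynomial of α.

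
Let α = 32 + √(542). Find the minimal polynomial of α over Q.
m_α(x) = x^2 - 64x + 482

From α - 32 = √(542), squaring gives (α - 32)^2 = 542, i.e. α^2 - 64α + 1024 = 542, so α^2 - 64α + 482 = 0. The discriminant of x^2 - 64x + 482 is (-64)^2 - 4·(482) = 4096 - 1928 = 2168, and 4·(542) is not a perfect square in Q since 542 is squarefree and ≠ 1. Hence x^2 - 64x + 482 is irreducible over Q and is the minimal polynomial of α.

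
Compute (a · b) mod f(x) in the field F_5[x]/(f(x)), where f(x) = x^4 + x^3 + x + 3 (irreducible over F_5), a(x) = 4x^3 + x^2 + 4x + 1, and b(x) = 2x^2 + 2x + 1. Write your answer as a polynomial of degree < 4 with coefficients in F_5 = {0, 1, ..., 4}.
a · b ≡ 2x^3 + 3x^2 (mod f(x))

Multiply in F_5[x]: a(x)·b(x) = (4x^3 + x^2 + 4x + 1)·(2x^2 + 2x + 1) = 3x^5 + 4x^3 + x^2 + x + 1. This has degree ≥ 4, so divide by f(x) over F_5: 3x^5 + 4x^3 + x^2 + x + 1 = (3x + 2)·(x^4 + x^3 + x + 3) + (2x^3 + 3x^2). Hence a·b ≡ 2x^3 + 3x^2 (mod f). (F_5[x]/(f) is a field with 5^4 = 625 elements since f is irreducible of degree 4.)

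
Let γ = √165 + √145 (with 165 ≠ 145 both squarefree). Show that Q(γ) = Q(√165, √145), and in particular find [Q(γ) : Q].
[Q(γ) : Q] = 4 (equivalently, Q(γ) = Q(√165, √145))

Obviously Q(γ) ⊆ Q(√165, √145), and [Q(√165, √145):Q] = 4 (since 165, 145 are distinct squarefree integers > 1 with 23925 not a perfect square). To show equality we compute the minimal polynomial of γ. From γ = √165 + √145: γ^2 = 165 + 2√(23925) + 145 = 310 + 2√(23925), so γ^2 - 310 = 2√(23925); squaring, (γ^2 - 310)^2 = 4·23925, i.e. γ^4 - 620γ^2 + 96100 - 95700 = 0, i.e. γ^4 - 620γ^2 + 400 = 0. So γ is a root of x^4 - 620x^2 + 400. This polynomial is irreducible over Q: it has no rational root (each ±√165 ± √145 is irrational), and any factorization into two quadratics over Q would force √(23925) ∈ Q (pairing opposite roots) or √165, √145 ∈ Q (other pairings), all impossible. Hence [Q(γ):Q] = 4 = [Q(√165, √145):Q], so Q(γ) = Q(√165, √145).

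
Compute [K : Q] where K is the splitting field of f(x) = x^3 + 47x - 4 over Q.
[K : Q] = 6

By the rational root test, any rational root of the monic integer polynomial f(x) = x^3 + 47x - 4 must be an integer dividing the constant term -4, i.e. one of ±{1, 2, 4}. Evaluating: f(1) = 44, f(-1) = -52, f(2) = 98, f(-2) = -106, f(4) = 248, f(-4) = -256; none is 0, so f has no rational root and is therefore irreducible over Q (a cubic with no linear factor over a field is irreducible). For an irreducible cubic, the Galois group is A_3 or S_3 according as the discriminant disc(f) = -4a^3 - 27b^2 = -4·(47)^3 - 27·(-4)^2 = -415724 is or is not a square in Q. Here disc(f) = -415724 is not a perfect square in Q, so the Galois group of f over Q is not contained in A_3 and must be all of S_3. The splitting field has degree |S_3| = 6 over Q, so [K : Q] = 6.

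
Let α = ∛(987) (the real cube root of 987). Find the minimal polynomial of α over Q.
m_α(x) = x^3 - 987

α satisfies α^3 = 987, so x^3 - 987 annihilates α. By the rational root test, a rational root p/q (in lowest terms) of x^3 - 987 would satisfy p^3 = 987 q^3, forcing q = 1 and p^3 = 987; but 987 is not a perfect cube, contradiction. A monic cubic over Q with no rational root is irreducible (any nontrivial factorization would include a linear factor). Hence x^3 - 987 is the minimal polynomial of α, and in particular [Q(α):Q] = 3.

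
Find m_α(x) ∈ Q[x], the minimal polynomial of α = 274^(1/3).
m_α(x) = x^3 - 274

α satisfies α^3 = 274, so x^3 - 274 annihilates α. By the rational root test, a rational root p/q (in lowest terms) of x^3 - 274 would satisfy p^3 = 274 q^3, forcing q = 1 and p^3 = 274; but 274 is not a perfect cube, contradiction. A monic cubic over Q with no rational root is irreducible (any nontrivial factorization would include a linear factor). Hence x^3 - 274 is the minimal polynomial of α, and in particular [Q(α):Q] = 3.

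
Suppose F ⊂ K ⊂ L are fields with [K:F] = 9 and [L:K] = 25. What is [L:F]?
[L:F] = 225

The tower law says that for any tower of field extensions F ⊂ K ⊂ L with finite degrees, [L:F] = [L:K] · [K:F]. Here this gives [L:F] = 25 · 9 = 225.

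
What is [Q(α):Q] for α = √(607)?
[Q(α):Q] = 2

[Q(α):Q] equals the degree of the minimal polynomial of α. Here α^2 = 607 and x^2 - 607 is irreducible (d = 607 is squarefree, ≠ 1, hence not a square), so deg(m_α) = 2. Thus [Q(α):Q] = 2.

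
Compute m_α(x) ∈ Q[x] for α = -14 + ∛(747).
m_α(x) = x^3 + 42x^2 + 588x + 1997

Set β = α + 14 = ∛(747), so β^3 = 747. Then (α + 14)^3 - 747 = 0, i.e. α is a root of g(x) = (x + 14)^3 - 747 = x^3 + 42x^2 + 588x + 1997. Since g(x) = h(x + 14) where h(x) = x^3 - 747, and h is irreducible over Q (because 747 is not a perfect cube, so h has no rational root, and a monic cubic with no rational root is irreducible), g is also irreducible (irreducibility is preserved under the substitution x → x + 14). Hence m_α(x) = x^3 + 42x^2 + 588x + 1997.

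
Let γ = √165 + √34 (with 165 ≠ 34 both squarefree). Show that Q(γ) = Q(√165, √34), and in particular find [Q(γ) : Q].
[Q(γ) : Q] = 4 (equivalently, Q(γ) = Q(√165, √34))

Obviously Q(γ) ⊆ Q(√165, √34), and [Q(√165, √34):Q] = 4 (since 165, 34 are distinct squarefree integers > 1 with 5610 not a perfect square). To show equality we compute the minimal polynomial of γ. From γ = √165 + √34: γ^2 = 165 + 2√(5610) + 34 = 199 + 2√(5610), so γ^2 - 199 = 2√(5610); squaring, (γ^2 - 199)^2 = 4·5610, i.e. γ^4 - 398γ^2 + 39601 - 22440 = 0, i.e. γ^4 - 398γ^2 + 17161 = 0. So γ is a root of x^4 - 398x^2 + 17161. This polynomial is irreducible over Q: it has no rational root (each ±√165 ± √34 is irrational), and any factorization into two quadratics over Q would force √(5610) ∈ Q (pairing opposite roots) or √165, √34 ∈ Q (other pairings), all impossible. Hence [Q(γ):Q] = 4 = [Q(√165, √34):Q], so Q(γ) = Q(√165, √34).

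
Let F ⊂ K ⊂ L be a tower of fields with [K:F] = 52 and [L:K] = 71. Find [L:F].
[L:F] = 3692

The tower law says that for any tower of field extensions F ⊂ K ⊂ L with finite degrees, [L:F] = [L:K] · [K:F]. Here this gives [L:F] = 71 · 52 = 3692.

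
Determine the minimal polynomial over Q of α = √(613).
m_α(x) = x^2 - 613

α satisfies α^2 - 613 = 0, so x^2 - 613 annihilates α. Since d = 613 is squarefree and ≠ 1, it is not a perfect square in Q, so x^2 - 613 has no rational root and is therefore irreducible over Q (a degree-2 polynomial over a field is irreducible iff it has no root). Hence m_α(x) = x^2 - 613.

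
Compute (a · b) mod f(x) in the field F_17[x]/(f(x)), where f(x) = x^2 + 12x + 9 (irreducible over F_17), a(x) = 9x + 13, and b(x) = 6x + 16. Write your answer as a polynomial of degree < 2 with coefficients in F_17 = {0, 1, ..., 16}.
a · b ≡ 16x + 11 (mod f(x))

Multiply in F_17[x]: a(x)·b(x) = (9x + 13)·(6x + 16) = 3x^2 + x + 4. This has degree ≥ 2, so divide by f(x) over F_17: 3x^2 + x + 4 = (3)·(x^2 + 12x + 9) + (16x + 11). Hence a·b ≡ 16x + 11 (mod f). (F_17[x]/(f) is a field with 17^2 = 289 elements since f is irreducible of degree 2.)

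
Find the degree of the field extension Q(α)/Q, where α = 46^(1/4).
[Q(α):Q] = 4

α is a root of x^4 - 46. By Eisenstein's criterion at the prime p = 2 (which divides the constant term 46 but p^2 = 4 does not, since 46 is squarefree), x^4 - 46 is irreducible over Q. Hence [Q(α):Q] = 4.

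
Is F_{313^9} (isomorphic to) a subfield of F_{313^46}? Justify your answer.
No: F_{313^9} is not a subfield of F_{313^46}

F_{p^m} embeds in F_{p^n} iff m | n. Here 9 ∤ 46 (since 46 = 5·9 + 1 with remainder 1 ≠ 0), so F_{313^9} is not a subfield of F_{313^46}. Equivalently: if it were, the tower law would give 9 = [F_{313^9}:F_313] dividing [F_{313^46}:F_313] = 46, contradiction.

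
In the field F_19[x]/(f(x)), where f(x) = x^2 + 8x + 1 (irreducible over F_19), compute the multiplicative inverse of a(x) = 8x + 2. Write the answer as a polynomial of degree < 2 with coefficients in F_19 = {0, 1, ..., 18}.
a(x)^(-1) ≡ 9x + 8 (mod f(x))

Since f is irreducible over F_19, F_19[x]/(f) is a field and a(x) ≠ 0 has an inverse. Apply the extended Euclidean algorithm to f(x) and a(x) in F_19[x]: f(x) = (12x + 17)·a(x) + (5). The last nonzero remainder is the constant 5 = gcd(f, a) in F_19. Back-substituting through the division chain expresses 5 = s(x)·a(x) + t(x)·f(x) with s(x) ≡ 7x + 2 (mod f), so (7x + 2)·a(x) ≡ 5 (mod f). Multiplying by 5^(-1) ≡ 4 in F_19 gives a(x)^(-1) ≡ 4·(7x + 2) ≡ 9x + 8 (mod f). Check: (8x + 2)·(9x + 8) = 15x^2 + 6x + 16 ≡ 1 (mod x^2 + 8x + 1).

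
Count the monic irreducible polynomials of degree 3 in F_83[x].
There are 190568 monic irreducible polynomials of degree 3 over F_83

Each element of F_{83^3} that lies in no proper subfield is a root of exactly one monic irreducible of degree 3 over F_83, and each such polynomial has 3 distinct roots in F_{83^3}. By Möbius inversion the count is N_83(3) = (1/3) Σ_{d|3} μ(3/d) · 83^d = (1/3)(μ(3)·83^1 + μ(1)·83^3) = 571704/3 = 190568.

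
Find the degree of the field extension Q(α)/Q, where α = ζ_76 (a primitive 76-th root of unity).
[Q(α):Q] = 36

The minimal polynomial of ζ_76 over Q is the 76-th cyclotomic polynomial Φ_76(x), which is irreducible over Q and has degree φ(76) = 36. Hence [Q(α):Q] = φ(76) = 36.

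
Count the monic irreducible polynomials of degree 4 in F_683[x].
There are 54402880158 monic irreducible polynomials of degree 4 over F_683

Each element of F_{683^4} that lies in no proper subfield is a root of exactly one monic irreducible of degree 4 over F_683, and each such polynomial has 4 distinct roots in F_{683^4}. By Möbius inversion the count is N_683(4) = (1/4) Σ_{d|4} μ(4/d) · 683^d = (1/4)(μ(4)·683^1 + μ(2)·683^2 + μ(1)·683^4) = 217611520632/4 = 54402880158.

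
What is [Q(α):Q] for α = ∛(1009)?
[Q(α):Q] = 3

The minimal polynomial of α is x^3 - 1009, irreducible over Q since 1009 is not a perfect cube (so x^3 - 1009 has no rational root). Hence [Q(α):Q] = deg(m_α) = 3.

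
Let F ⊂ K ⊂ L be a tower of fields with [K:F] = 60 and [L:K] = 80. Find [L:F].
[L:F] = 4800

The tower law says that for any tower of field extensions F ⊂ K ⊂ L with finite degrees, [L:F] = [L:K] · [K:F]. Here this gives [L:F] = 80 · 60 = 4800.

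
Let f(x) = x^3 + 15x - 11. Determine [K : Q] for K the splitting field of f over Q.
[K : Q] = 6

By the rational root test, any rational root of the monic integer polynomial f(x) = x^3 + 15x - 11 must be an integer dividing the constant term -11, i.e. one of ±{1, 11}. Evaluating: f(1) = 5, f(-1) = -27, f(11) = 1485, f(-11) = -1507; none is 0, so f has no rational root and is therefore irreducible over Q (a cubic with no linear factor over a field is irreducible). For an irreducible cubic, the Galois group is A_3 or S_3 according as the discriminant disc(f) = -4a^3 - 27b^2 = -4·(15)^3 - 27·(-11)^2 = -16767 is or is not a square in Q. Here disc(f) = -16767 is not a perfect square in Q, so the Galois group of f over Q is not contained in A_3 and must be all of S_3. The splitting field has degree |S_3| = 6 over Q, so [K : Q] = 6.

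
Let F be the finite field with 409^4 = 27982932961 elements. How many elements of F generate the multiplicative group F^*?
There are φ(27982932960) = 6851788800 primitive elements

F_q^* is cyclic of order q - 1 = 27982932960. A cyclic group of order m has exactly φ(m) generators. Here m = 27982932960 = 2^5 · 3 · 5 · 17 · 41 · 83641, so the number of primitive elements is φ(27982932960) = 6851788800.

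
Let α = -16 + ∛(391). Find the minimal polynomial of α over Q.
m_α(x) = x^3 + 48x^2 + 768x + 3705

Set β = α + 16 = ∛(391), so β^3 = 391. Then (α + 16)^3 - 391 = 0, i.e. α is a root of g(x) = (x + 16)^3 - 391 = x^3 + 48x^2 + 768x + 3705. Since g(x) = h(x + 16) where h(x) = x^3 - 391, and h is irreducible over Q (because 391 is not a perfect cube, so h has no rational root, and a monic cubic with no rational root is irreducible), g is also irreducible (irreducibility is preserved under the substitution x → x + 16). Hence m_α(x) = x^3 + 48x^2 + 768x + 3705.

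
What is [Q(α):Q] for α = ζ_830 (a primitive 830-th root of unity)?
[Q(α):Q] = 328

The minimal polynomial of ζ_830 over Q is the 830-th cyclotomic polynomial Φ_830(x), which is irreducible over Q and has degree φ(830) = 328. Hence [Q(α):Q] = φ(830) = 328.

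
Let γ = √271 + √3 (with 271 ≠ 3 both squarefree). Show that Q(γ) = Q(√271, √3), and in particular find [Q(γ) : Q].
[Q(γ) : Q] = 4 (equivalently, Q(γ) = Q(√271, √3))

Obviously Q(γ) ⊆ Q(√271, √3), and [Q(√271, √3):Q] = 4 (since 271, 3 are distinct squarefree integers > 1 with 813 not a perfect square). To show equality we compute the minimal polynomial of γ. From γ = √271 + √3: γ^2 = 271 + 2√(813) + 3 = 274 + 2√(813), so γ^2 - 274 = 2√(813); squaring, (γ^2 - 274)^2 = 4·813, i.e. γ^4 - 548γ^2 + 75076 - 3252 = 0, i.e. γ^4 - 548γ^2 + 71824 = 0. So γ is a root of x^4 - 548x^2 + 71824. This polynomial is irreducible over Q: it has no rational root (each ±√271 ± √3 is irrational), and any factorization into two quadratics over Q would force √(813) ∈ Q (pairing opposite roots) or √271, √3 ∈ Q (other pairings), all impossible. Hence [Q(γ):Q] = 4 = [Q(√271, √3):Q], so Q(γ) = Q(√271, √3).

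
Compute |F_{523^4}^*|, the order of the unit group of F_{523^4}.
|F_{523^4}^*| = 74818113840

F_{523^4} has 523^4 = 74818113841 elements; its multiplicative group consists of all nonzero elements, so |F_{523^4}^*| = 74818113841 - 1 = 74818113840. (It is cyclic since any finite subgroup of the multiplicative group of a field is cyclic.)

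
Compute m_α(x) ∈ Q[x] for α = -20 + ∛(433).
m_α(x) = x^3 + 60x^2 + 1200x + 7567

Set β = α + 20 = ∛(433), so β^3 = 433. Then (α + 20)^3 - 433 = 0, i.e. α is a root of g(x) = (x + 20)^3 - 433 = x^3 + 60x^2 + 1200x + 7567. Since g(x) = h(x + 20) where h(x) = x^3 - 433, and h is irreducible over Q (because 433 is not a perfect cube, so h has no rational root, and a monic cubic with no rational root is irreducible), g is also irreducible (irreducibility is preserved under the substitution x → x + 20). Hence m_α(x) = x^3 + 60x^2 + 1200x + 7567.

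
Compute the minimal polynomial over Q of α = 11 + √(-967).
m_α(x) = x^2 - 22x + 1088

From α - 11 = √(-967), squaring gives (α - 11)^2 = -967, i.e. α^2 - 22α + 121 = -967, so α^2 - 22α + 1088 = 0. The discriminant of x^2 - 22x + 1088 is (-22)^2 - 4·(1088) = 484 - 4352 = -3868, and 4·(-967) is not a perfect square in Q since -967 is squarefree and ≠ 1. Hence x^2 - 22x + 1088 is irreducible over Q and is the minimal polynomial of α.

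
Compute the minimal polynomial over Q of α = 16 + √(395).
m_α(x) = x^2 - 32x - 139

From α - 16 = √(395), squaring gives (α - 16)^2 = 395, i.e. α^2 - 32α + 256 = 395, so α^2 - 32α - 139 = 0. The discriminant of x^2 - 32x - 139 is (-32)^2 - 4·(-139) = 1024 + 556 = 1580, and 4·(395) is not a perfect square in Q since 395 is squarefree and ≠ 1. Hence x^2 - 32x - 139 is irreducible over Q and is the minimal polynomial of α.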